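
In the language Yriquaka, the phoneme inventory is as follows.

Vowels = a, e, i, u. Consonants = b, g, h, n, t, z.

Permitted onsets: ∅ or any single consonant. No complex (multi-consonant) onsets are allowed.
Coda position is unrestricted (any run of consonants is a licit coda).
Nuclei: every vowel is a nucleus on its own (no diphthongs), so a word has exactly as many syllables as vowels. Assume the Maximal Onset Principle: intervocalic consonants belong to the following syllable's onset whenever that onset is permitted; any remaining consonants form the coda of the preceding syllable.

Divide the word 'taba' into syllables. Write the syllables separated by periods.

ta.ba

Vowels present: a, a; each is a nucleus, giving 2 syllables.
/a…a/ gap (V1→V2): /b/ is a single consonant, so it becomes the next onset.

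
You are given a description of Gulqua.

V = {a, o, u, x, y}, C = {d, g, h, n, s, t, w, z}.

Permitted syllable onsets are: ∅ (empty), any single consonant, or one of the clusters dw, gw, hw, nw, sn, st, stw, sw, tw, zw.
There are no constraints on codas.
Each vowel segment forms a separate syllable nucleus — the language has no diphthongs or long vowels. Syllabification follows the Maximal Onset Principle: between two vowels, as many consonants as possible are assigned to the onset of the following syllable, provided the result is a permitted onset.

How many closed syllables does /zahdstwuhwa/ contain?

1

Vowels present: a, u, a; each is a nucleus, giving 3 syllables.
Between /a/ (V1) and /u/ (V2): cluster /hdstw/ — the longest permitted-onset suffix is /stw/; onset = /stw/, preceding coda = /hd/.
Between /u/ (V2) and /a/ (V3): /hw/ is a licit onset in full, so it all attaches to the next syllable.
So the parse is zahd.stwu.hwa.
Classifying each syllable: /zahd/ (closed), /stwu/ (open), /hwa/ (open).
Closed syllables: 1.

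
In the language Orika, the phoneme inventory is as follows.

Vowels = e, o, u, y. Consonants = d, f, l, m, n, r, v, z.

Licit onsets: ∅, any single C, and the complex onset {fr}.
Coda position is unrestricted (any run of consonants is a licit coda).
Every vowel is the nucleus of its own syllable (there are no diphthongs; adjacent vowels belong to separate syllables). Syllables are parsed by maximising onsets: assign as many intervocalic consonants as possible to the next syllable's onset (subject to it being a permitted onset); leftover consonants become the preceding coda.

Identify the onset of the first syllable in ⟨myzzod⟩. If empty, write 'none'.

m

Vowels present: y, o; each is a nucleus, giving 2 syllables.
Between /y/ (V1) and /o/ (V2): /zz/ — longest licit onset from the right is /z/, leaving /z/ as coda.
Syllabification: myz.zod.
Syllable 1 is /myz/: onset /m/, nucleus /y/, coda /z/.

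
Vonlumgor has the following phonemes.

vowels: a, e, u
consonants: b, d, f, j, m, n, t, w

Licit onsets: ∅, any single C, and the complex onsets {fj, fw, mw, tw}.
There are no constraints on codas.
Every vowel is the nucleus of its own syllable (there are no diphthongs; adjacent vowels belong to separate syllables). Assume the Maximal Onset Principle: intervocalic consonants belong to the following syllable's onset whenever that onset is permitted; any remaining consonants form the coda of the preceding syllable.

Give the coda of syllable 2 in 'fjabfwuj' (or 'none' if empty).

j

Vowels present: a, u; each is a nucleus, giving 2 syllables.
σ1/σ2 boundary: /bfw/; trying suffixes from longest down, /fw/ is the first permitted one, so coda /b/ | onset /fw/.
Putting it together: fjab.fwuj.
Syllable 2 is /fwuj/: onset /fw/, nucleus /u/, coda /j/.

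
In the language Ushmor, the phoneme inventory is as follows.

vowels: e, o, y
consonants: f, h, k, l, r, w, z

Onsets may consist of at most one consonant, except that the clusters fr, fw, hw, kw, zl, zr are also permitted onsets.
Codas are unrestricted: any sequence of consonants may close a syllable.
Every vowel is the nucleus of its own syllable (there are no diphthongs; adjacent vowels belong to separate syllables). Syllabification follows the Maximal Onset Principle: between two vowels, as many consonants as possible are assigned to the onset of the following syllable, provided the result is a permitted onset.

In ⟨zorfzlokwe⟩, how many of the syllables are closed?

Nuclei (vowels): o, o, e → 3 syllables.
/o…o/ gap (V1→V2): cluster /rfzl/ — the longest permitted-onset suffix is /zl/; onset = /zl/, preceding coda = /rf/.
/o…e/ gap (V2→V3): cluster /kw/ — /kw/ is itself a permitted onset, so the whole cluster goes right; preceding coda = ∅.
Putting it together: zorf.zlo.kwe.
Classifying each syllable: /zorf/ (closed), /zlo/ (open), /kwe/ (open).
Closed syllables: 1.

1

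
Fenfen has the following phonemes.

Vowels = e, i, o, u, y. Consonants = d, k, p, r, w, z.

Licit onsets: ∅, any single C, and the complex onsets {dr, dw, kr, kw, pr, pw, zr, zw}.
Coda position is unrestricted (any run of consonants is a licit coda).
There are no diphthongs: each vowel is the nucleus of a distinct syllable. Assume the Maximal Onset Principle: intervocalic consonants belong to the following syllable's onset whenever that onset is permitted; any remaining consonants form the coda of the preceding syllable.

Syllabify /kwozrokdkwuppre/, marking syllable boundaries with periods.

Nuclei (vowels): o, o, u, e → 4 syllables.
σ1/σ2 boundary: /zr/ — entire cluster is a permitted onset → onset /zr/, coda ∅.
σ2/σ3 boundary: /kdkw/ splits as /kd/ + /kw/ (/kw/ is the longest suffix that is a licit onset).
σ3/σ4 boundary: cluster /ppr/ — the longest permitted-onset suffix is /pr/; onset = /pr/, preceding coda = /p/.

kwo.zrokd.kwup.pre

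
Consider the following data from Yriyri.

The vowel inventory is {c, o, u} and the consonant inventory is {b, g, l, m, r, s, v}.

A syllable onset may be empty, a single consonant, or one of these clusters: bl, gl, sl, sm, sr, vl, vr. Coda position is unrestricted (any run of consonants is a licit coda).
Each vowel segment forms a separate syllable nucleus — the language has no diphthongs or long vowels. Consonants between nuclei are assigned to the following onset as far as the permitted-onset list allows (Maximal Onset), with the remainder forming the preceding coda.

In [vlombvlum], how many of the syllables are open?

Nuclei (vowels): o, u → 2 syllables.
V1 /o/ – V2 /u/: /mbvl/ — longest licit onset from the right is /vl/, leaving /mb/ as coda.
Syllabification: vlomb.vlum.
Classifying each syllable: /vlomb/ (closed), /vlum/ (closed).
Open syllables: 0.

0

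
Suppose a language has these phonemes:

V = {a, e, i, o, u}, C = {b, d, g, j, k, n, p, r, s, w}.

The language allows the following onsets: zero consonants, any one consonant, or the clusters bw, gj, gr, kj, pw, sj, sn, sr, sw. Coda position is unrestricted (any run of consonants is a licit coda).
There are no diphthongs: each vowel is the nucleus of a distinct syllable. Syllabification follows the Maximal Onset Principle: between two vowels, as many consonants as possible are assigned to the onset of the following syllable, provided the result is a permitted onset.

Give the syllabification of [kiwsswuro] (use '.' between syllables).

kiws.swu.ro

Vowels present: i, u, o; each is a nucleus, giving 3 syllables.
/i…u/ gap (V1→V2): cluster /wssw/ — the longest permitted-onset suffix is /sw/; onset = /sw/, preceding coda = /ws/.
/u…o/ gap (V2→V3): /r/ → onset of the next syllable (single consonants are always licit onsets).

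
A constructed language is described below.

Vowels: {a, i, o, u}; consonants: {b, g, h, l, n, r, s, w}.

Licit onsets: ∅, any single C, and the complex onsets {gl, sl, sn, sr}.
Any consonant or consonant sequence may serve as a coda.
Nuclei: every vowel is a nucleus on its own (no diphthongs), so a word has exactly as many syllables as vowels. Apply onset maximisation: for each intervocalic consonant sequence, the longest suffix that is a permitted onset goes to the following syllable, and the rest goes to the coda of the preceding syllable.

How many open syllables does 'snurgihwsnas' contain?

Nuclei (vowels): u, i, a → 3 syllables.
Between /u/ (V1) and /i/ (V2): /rg/ splits as /r/ + /g/ (/g/ is the longest suffix that is a licit onset).
Between /i/ (V2) and /a/ (V3): cluster /hwsn/ — the longest permitted-onset suffix is /sn/; onset = /sn/, preceding coda = /hw/.
So the parse is snur.gihw.snas.
Classifying each syllable: /snur/ (closed), /gihw/ (closed), /snas/ (closed).
Open syllables: 0.

0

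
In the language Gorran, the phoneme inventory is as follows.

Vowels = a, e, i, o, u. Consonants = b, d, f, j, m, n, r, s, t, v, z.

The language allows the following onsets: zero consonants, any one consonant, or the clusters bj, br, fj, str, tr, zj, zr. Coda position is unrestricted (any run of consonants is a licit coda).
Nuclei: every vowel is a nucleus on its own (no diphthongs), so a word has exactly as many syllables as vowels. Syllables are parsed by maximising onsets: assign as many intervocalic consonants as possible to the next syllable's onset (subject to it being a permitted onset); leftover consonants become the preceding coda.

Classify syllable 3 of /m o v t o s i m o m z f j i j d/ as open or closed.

open

Vowels present: o, o, i, o, i; each is a nucleus, giving 5 syllables.
σ1/σ2 boundary: cluster /vt/ — the longest permitted-onset suffix is /t/; onset = /t/, preceding coda = /v/.
σ2/σ3 boundary: /s/ → onset of the next syllable (single consonants are always licit onsets).
σ3/σ4 boundary: /m/ → onset of the next syllable (single consonants are always licit onsets).
σ4/σ5 boundary: /mzfj/ splits as /mz/ + /fj/ (/fj/ is the longest suffix that is a licit onset).
Putting it together: mov.to.si.momz.fjijd.
Syllable 3 is /si/; it ends in its nucleus with no coda, so it is open.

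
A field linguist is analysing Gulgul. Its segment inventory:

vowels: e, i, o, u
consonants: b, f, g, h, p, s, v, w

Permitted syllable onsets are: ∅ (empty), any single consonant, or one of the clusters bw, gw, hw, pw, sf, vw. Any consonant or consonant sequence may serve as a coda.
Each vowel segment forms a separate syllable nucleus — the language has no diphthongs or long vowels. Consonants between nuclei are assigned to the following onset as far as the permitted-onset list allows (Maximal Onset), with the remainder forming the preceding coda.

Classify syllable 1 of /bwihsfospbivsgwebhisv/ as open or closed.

closed

Nuclei (vowels): i, o, i, e, i → 5 syllables.
Between /i/ (V1) and /o/ (V2): cluster /hsf/ — the longest permitted-onset suffix is /sf/; onset = /sf/, preceding coda = /h/.
Between /o/ (V2) and /i/ (V3): cluster /spb/ — the longest permitted-onset suffix is /b/; onset = /b/, preceding coda = /sp/.
Between /i/ (V3) and /e/ (V4): /vsgw/ — longest licit onset from the right is /gw/, leaving /vs/ as coda.
Between /e/ (V4) and /i/ (V5): /bh/ splits as /b/ + /h/ (/h/ is the longest suffix that is a licit onset).
So the parse is bwih.sfosp.bivs.gweb.hisv.
Syllable 1 is /bwih/ with coda /h/, so it is closed.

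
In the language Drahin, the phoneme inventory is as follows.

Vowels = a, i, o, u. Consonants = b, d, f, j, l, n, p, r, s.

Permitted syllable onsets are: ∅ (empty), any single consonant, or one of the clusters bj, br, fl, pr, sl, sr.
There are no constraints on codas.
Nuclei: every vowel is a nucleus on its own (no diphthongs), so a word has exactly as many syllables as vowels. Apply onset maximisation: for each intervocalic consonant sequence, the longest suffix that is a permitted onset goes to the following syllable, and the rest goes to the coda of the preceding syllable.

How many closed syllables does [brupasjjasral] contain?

The vowels are u, a, a, a — 4 nuclei, so 4 syllables.
σ1/σ2 boundary: /p/ is a single consonant, so it becomes the next onset.
σ2/σ3 boundary: /sjj/; trying suffixes from longest down, /j/ is the first permitted one, so coda /sj/ | onset /j/.
σ3/σ4 boundary: /sr/ — entire cluster is a permitted onset → onset /sr/, coda ∅.
Result: bru.pasj.ja.sral.
Classifying each syllable: /bru/ (open), /pasj/ (closed), /ja/ (open), /sral/ (closed).
Closed syllables: 2.

2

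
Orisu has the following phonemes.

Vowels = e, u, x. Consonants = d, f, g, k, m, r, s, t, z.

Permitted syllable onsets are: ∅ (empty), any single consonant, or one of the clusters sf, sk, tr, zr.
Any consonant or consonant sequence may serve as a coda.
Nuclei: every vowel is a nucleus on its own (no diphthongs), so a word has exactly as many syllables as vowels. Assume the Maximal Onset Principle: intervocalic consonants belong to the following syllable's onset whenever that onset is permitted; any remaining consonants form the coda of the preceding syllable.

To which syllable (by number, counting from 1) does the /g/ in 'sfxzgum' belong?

2

Nuclei (vowels): x, u → 2 syllables.
/x…u/ gap (V1→V2): /zg/ splits as /z/ + /g/ (/g/ is the longest suffix that is a licit onset).
Putting it together: sfxz.gum.
The /g/ is in the onset of syllable 2 (/gum/).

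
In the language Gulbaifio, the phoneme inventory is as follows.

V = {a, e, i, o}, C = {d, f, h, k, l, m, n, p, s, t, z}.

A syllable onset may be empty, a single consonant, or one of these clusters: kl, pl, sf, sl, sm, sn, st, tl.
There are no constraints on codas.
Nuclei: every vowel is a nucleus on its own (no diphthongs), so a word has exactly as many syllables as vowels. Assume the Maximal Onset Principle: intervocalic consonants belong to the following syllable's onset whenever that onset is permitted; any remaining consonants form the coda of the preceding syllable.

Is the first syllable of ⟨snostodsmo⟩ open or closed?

open

Nuclei (vowels): o, o, o → 3 syllables.
V1 /o/ – V2 /o/: /st/ is a licit onset in full, so it all attaches to the next syllable.
V2 /o/ – V3 /o/: cluster /dsm/ — the longest permitted-onset suffix is /sm/; onset = /sm/, preceding coda = /d/.
So the parse is sno.stod.smo.
Syllable 1 is /sno/; it ends in its nucleus with no coda, so it is open.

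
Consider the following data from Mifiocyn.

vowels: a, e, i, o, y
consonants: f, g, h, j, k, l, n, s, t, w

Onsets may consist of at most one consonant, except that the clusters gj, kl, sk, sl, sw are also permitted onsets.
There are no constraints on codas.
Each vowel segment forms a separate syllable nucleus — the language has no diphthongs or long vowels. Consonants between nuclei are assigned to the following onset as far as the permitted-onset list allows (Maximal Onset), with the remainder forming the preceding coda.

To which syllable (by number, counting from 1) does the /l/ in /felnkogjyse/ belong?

1

Nuclei (vowels): e, o, y, e → 4 syllables.
Between /e/ (V1) and /o/ (V2): /lnk/ splits as /ln/ + /k/ (/k/ is the longest suffix that is a licit onset).
Between /o/ (V2) and /y/ (V3): /gj/ — entire cluster is a permitted onset → onset /gj/, coda ∅.
Between /y/ (V3) and /e/ (V4): /s/ → onset of the next syllable (single consonants are always licit onsets).
So the parse is feln.ko.gjy.se.
The /l/ is in the coda of syllable 1 (/feln/).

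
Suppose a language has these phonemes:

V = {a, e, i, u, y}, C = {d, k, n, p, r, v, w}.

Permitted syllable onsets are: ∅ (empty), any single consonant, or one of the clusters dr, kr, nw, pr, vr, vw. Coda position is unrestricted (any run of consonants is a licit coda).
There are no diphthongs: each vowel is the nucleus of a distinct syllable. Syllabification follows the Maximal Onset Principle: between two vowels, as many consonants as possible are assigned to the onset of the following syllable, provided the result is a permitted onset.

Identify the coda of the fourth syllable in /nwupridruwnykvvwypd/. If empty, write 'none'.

Vowels present: u, i, u, y, y; each is a nucleus, giving 5 syllables.
V1 /u/ – V2 /i/: /pr/ is a licit onset in full, so it all attaches to the next syllable.
V2 /i/ – V3 /u/: /dr/ is a licit onset in full, so it all attaches to the next syllable.
V3 /u/ – V4 /y/: /wn/; trying suffixes from longest down, /n/ is the first permitted one, so coda /w/ | onset /n/.
V4 /y/ – V5 /y/: /kvvw/ — longest licit onset from the right is /vw/, leaving /kv/ as coda.
Result: nwu.pri.druw.nykv.vwypd.
Syllable 4 is /nykv/: onset /n/, nucleus /y/, coda /kv/.

kv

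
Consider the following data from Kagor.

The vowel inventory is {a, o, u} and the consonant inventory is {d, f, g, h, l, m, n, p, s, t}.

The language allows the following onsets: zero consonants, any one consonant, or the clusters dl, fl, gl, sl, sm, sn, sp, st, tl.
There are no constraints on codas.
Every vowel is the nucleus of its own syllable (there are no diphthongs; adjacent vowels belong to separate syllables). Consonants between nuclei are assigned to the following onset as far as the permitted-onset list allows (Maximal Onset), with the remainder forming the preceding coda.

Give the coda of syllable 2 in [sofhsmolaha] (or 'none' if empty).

none

The vowels are o, o, a, a — 4 nuclei, so 4 syllables.
V1 /o/ – V2 /o/: cluster /fhsm/ — the longest permitted-onset suffix is /sm/; onset = /sm/, preceding coda = /fh/.
V2 /o/ – V3 /a/: /l/ → onset of the next syllable (single consonants are always licit onsets).
V3 /a/ – V4 /a/: /h/ → onset of the next syllable (single consonants are always licit onsets).
Putting it together: sofh.smo.la.ha.
Syllable 2 is /smo/: onset /sm/, nucleus /o/, coda ∅.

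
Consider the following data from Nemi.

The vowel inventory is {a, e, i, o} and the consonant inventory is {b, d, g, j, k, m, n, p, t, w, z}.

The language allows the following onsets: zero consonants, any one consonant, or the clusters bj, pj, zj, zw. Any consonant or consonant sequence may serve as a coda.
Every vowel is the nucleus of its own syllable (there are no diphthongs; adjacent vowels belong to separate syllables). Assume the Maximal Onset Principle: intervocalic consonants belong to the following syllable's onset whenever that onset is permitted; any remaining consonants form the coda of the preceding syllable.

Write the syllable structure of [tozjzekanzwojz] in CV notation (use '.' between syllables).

Nuclei (vowels): o, e, a, o → 4 syllables.
/o…e/ gap (V1→V2): /zjz/; trying suffixes from longest down, /z/ is the first permitted one, so coda /zj/ | onset /z/.
/e…a/ gap (V2→V3): /k/ → onset of the next syllable (single consonants are always licit onsets).
/a…o/ gap (V3→V4): /nzw/ — longest licit onset from the right is /zw/, leaving /n/ as coda.
Result: tozj.ze.kan.zwojz.
Mapping each syllable to C/V: /tozj/ → CVCC, /ze/ → CV, /kan/ → CVC, /zwojz/ → CCVCC.

CVCC.CV.CVC.CCVCC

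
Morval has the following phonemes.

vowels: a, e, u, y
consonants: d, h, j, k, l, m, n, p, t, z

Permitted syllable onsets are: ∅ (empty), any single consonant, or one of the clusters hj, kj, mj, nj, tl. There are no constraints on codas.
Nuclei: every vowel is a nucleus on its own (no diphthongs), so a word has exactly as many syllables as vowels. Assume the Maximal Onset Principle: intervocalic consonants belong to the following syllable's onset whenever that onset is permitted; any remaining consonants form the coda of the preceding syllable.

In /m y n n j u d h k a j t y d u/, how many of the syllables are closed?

3

Vowels present: y, u, a, y, u; each is a nucleus, giving 5 syllables.
σ1/σ2 boundary: /nnj/ splits as /n/ + /nj/ (/nj/ is the longest suffix that is a licit onset).
σ2/σ3 boundary: /dhk/ — longest licit onset from the right is /k/, leaving /dh/ as coda.
σ3/σ4 boundary: /jt/ — longest licit onset from the right is /t/, leaving /j/ as coda.
σ4/σ5 boundary: just /d/ — single C goes to the following onset.
Syllabification: myn.njudh.kaj.ty.du.
Classifying each syllable: /myn/ (closed), /njudh/ (closed), /kaj/ (closed), /ty/ (open), /du/ (open).
Closed syllables: 3.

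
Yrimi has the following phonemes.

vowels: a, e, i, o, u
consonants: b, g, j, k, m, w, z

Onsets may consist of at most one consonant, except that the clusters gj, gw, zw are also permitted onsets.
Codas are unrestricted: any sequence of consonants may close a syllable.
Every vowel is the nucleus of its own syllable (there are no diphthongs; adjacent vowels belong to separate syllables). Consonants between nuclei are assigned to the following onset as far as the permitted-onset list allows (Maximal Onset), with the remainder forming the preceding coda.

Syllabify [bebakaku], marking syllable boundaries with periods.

Vowels present: e, a, a, u; each is a nucleus, giving 4 syllables.
Between /e/ (V1) and /a/ (V2): /b/ is a single consonant, so it becomes the next onset.
Between /a/ (V2) and /a/ (V3): /k/ → onset of the next syllable (single consonants are always licit onsets).
Between /a/ (V3) and /u/ (V4): /k/ → onset of the next syllable (single consonants are always licit onsets).

be.ba.ka.ku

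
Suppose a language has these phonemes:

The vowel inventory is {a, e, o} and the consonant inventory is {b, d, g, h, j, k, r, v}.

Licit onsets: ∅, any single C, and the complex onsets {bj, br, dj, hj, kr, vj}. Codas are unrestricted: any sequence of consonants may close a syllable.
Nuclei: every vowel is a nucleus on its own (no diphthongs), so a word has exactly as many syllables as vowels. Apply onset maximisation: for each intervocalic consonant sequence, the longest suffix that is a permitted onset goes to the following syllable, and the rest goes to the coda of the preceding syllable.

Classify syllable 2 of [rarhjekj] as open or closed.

closed

Vowels present: a, e; each is a nucleus, giving 2 syllables.
σ1/σ2 boundary: /rhj/ — longest licit onset from the right is /hj/, leaving /r/ as coda.
Result: rar.hjekj.
Syllable 2 is /hjekj/ with coda /kj/, so it is closed.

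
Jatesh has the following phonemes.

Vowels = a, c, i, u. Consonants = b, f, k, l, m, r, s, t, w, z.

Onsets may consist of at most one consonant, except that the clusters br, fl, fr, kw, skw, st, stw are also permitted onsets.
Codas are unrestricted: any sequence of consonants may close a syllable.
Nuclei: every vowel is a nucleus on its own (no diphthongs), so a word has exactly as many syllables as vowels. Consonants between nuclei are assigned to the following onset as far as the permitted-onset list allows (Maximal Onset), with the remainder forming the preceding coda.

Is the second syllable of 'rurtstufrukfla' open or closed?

open

Vowels present: u, u, u, a; each is a nucleus, giving 4 syllables.
/u…u/ gap (V1→V2): /rtst/ splits as /rt/ + /st/ (/st/ is the longest suffix that is a licit onset).
/u…u/ gap (V2→V3): /fr/ — entire cluster is a permitted onset → onset /fr/, coda ∅.
/u…a/ gap (V3→V4): /kfl/ — longest licit onset from the right is /fl/, leaving /k/ as coda.
Result: rurt.stu.fruk.fla.
Syllable 2 is /stu/; it ends in its nucleus with no coda, so it is open.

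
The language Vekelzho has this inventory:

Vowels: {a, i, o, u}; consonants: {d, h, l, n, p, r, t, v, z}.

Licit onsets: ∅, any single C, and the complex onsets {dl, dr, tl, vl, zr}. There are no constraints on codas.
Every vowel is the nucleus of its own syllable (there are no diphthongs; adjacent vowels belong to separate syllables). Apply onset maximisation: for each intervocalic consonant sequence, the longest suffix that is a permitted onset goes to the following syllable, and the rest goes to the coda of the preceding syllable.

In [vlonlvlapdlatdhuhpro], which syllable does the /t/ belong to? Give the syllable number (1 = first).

The vowels are o, a, a, u, o — 5 nuclei, so 5 syllables.
Between /o/ (V1) and /a/ (V2): /nlvl/ — longest licit onset from the right is /vl/, leaving /nl/ as coda.
Between /a/ (V2) and /a/ (V3): cluster /pdl/ — the longest permitted-onset suffix is /dl/; onset = /dl/, preceding coda = /p/.
Between /a/ (V3) and /u/ (V4): /tdh/ splits as /td/ + /h/ (/h/ is the longest suffix that is a licit onset).
Between /u/ (V4) and /o/ (V5): /hpr/ — longest licit onset from the right is /r/, leaving /hp/ as coda.
Result: vlonl.vlap.dlatd.huhp.ro.
The /t/ is in the coda of syllable 3 (/dlatd/).

3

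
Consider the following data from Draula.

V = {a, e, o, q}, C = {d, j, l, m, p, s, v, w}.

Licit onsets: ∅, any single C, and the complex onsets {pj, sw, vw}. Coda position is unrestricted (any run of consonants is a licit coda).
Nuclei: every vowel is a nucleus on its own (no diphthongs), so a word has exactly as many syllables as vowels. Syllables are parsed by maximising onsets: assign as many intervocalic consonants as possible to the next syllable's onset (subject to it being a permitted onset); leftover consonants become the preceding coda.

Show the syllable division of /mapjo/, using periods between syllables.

The vowels are a, o — 2 nuclei, so 2 syllables.
/a…o/ gap (V1→V2): cluster /pj/ — /pj/ is itself a permitted onset, so the whole cluster goes right; preceding coda = ∅.

ma.pjo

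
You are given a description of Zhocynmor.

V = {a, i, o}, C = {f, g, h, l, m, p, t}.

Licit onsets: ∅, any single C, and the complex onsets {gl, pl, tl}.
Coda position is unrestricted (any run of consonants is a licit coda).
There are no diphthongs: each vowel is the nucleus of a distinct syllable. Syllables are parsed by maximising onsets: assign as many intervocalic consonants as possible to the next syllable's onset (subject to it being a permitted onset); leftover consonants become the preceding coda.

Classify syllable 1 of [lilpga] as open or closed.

Nuclei (vowels): i, a → 2 syllables.
V1 /i/ – V2 /a/: /lpg/ splits as /lp/ + /g/ (/g/ is the longest suffix that is a licit onset).
So the parse is lilp.ga.
Syllable 1 is /lilp/ with coda /lp/, so it is closed.

closed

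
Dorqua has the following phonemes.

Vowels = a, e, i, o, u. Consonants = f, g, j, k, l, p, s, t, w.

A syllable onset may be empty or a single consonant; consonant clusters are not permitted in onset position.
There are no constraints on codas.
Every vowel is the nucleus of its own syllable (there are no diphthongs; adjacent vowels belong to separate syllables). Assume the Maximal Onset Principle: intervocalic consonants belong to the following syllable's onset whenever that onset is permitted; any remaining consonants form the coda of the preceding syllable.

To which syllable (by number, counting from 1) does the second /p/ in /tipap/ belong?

2

The vowels are i, a — 2 nuclei, so 2 syllables.
V1 /i/ – V2 /a/: just /p/ — single C goes to the following onset.
Result: ti.pap.
The second /p/ is in the coda of syllable 2 (/pap/).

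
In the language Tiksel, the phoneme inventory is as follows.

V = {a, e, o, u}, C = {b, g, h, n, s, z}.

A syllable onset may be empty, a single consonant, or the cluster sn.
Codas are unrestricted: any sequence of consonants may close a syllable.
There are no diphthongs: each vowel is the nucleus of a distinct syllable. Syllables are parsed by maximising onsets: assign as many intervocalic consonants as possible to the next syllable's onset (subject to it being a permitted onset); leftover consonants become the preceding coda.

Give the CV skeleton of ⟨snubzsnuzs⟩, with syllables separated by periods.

Vowels present: u, u; each is a nucleus, giving 2 syllables.
V1 /u/ – V2 /u/: /bzsn/ — longest licit onset from the right is /sn/, leaving /bz/ as coda.
Putting it together: snubz.snuzs.
Mapping each syllable to C/V: /snubz/ → CCVCC, /snuzs/ → CCVCC.

CCVCC.CCVCC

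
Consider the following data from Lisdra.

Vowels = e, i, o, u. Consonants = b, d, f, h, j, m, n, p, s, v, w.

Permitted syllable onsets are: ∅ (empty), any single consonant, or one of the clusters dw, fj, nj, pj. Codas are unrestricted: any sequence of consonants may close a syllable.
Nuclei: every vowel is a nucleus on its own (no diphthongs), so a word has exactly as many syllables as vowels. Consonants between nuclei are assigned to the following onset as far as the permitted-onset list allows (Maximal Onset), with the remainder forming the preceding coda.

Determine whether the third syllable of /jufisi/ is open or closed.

Vowels present: u, i, i; each is a nucleus, giving 3 syllables.
V1 /u/ – V2 /i/: /f/ → onset of the next syllable (single consonants are always licit onsets).
V2 /i/ – V3 /i/: just /s/ — single C goes to the following onset.
Putting it together: ju.fi.si.
Syllable 3 is /si/; it ends in its nucleus with no coda, so it is open.

open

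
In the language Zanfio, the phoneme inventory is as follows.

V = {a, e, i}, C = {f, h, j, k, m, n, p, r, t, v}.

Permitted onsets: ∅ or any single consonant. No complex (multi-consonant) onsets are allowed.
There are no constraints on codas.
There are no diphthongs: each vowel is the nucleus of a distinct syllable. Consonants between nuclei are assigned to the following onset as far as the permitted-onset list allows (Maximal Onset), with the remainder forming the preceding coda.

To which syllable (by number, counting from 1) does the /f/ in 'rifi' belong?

Vowels present: i, i; each is a nucleus, giving 2 syllables.
Between /i/ (V1) and /i/ (V2): just /f/ — single C goes to the following onset.
Syllabification: ri.fi.
The /f/ is in the onset of syllable 2 (/fi/).

2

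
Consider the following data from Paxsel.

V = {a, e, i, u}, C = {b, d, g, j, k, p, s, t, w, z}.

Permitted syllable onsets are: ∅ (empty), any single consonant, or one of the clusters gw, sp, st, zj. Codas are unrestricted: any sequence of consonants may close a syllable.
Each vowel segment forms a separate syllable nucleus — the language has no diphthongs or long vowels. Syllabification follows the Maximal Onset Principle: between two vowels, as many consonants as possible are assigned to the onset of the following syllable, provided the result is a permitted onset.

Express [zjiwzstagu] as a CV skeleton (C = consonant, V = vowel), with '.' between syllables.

CCVCC.CCV.CV

The vowels are i, a, u — 3 nuclei, so 3 syllables.
σ1/σ2 boundary: /wzst/ — longest licit onset from the right is /st/, leaving /wz/ as coda.
σ2/σ3 boundary: /g/ → onset of the next syllable (single consonants are always licit onsets).
Syllabification: zjiwz.sta.gu.
Mapping each syllable to C/V: /zjiwz/ → CCVCC, /sta/ → CCV, /gu/ → CV.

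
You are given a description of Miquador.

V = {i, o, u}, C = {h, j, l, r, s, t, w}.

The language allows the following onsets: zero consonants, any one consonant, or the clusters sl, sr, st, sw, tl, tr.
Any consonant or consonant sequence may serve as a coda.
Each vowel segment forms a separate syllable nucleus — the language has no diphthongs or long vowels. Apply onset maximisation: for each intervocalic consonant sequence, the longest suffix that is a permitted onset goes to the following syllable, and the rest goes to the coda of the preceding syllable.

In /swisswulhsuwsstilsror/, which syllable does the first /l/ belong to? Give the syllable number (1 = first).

2

The vowels are i, u, u, i, o — 5 nuclei, so 5 syllables.
σ1/σ2 boundary: /ssw/ — longest licit onset from the right is /sw/, leaving /s/ as coda.
σ2/σ3 boundary: /lhs/; trying suffixes from longest down, /s/ is the first permitted one, so coda /lh/ | onset /s/.
σ3/σ4 boundary: /wsst/ splits as /ws/ + /st/ (/st/ is the longest suffix that is a licit onset).
σ4/σ5 boundary: cluster /lsr/ — the longest permitted-onset suffix is /sr/; onset = /sr/, preceding coda = /l/.
So the parse is swis.swulh.suws.stil.sror.
The first /l/ is in the coda of syllable 2 (/swulh/).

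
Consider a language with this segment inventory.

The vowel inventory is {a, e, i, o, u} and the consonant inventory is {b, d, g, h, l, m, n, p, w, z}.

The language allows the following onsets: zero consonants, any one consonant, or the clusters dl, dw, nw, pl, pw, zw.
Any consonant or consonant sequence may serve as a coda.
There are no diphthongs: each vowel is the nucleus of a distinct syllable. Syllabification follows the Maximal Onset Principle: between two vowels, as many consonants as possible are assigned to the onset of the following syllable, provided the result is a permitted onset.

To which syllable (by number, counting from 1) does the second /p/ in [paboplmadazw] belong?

2

Nuclei (vowels): a, o, a, a → 4 syllables.
σ1/σ2 boundary: just /b/ — single C goes to the following onset.
σ2/σ3 boundary: /plm/ — longest licit onset from the right is /m/, leaving /pl/ as coda.
σ3/σ4 boundary: /d/ is a single consonant, so it becomes the next onset.
Result: pa.bopl.ma.dazw.
The second /p/ is in the coda of syllable 2 (/bopl/).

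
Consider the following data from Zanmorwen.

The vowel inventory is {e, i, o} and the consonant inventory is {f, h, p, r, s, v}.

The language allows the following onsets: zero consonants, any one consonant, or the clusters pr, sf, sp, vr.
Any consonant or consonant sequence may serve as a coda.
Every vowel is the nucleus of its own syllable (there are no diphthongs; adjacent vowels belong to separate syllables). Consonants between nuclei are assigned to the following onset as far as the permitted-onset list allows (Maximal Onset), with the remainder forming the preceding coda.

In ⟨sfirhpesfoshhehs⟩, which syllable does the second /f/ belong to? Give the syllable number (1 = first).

3

Nuclei (vowels): i, e, o, e → 4 syllables.
/i…e/ gap (V1→V2): /rhp/ splits as /rh/ + /p/ (/p/ is the longest suffix that is a licit onset).
/e…o/ gap (V2→V3): /sf/ — entire cluster is a permitted onset → onset /sf/, coda ∅.
/o…e/ gap (V3→V4): /shh/; trying suffixes from longest down, /h/ is the first permitted one, so coda /sh/ | onset /h/.
So the parse is sfirh.pe.sfosh.hehs.
The second /f/ is in the onset of syllable 3 (/sfosh/).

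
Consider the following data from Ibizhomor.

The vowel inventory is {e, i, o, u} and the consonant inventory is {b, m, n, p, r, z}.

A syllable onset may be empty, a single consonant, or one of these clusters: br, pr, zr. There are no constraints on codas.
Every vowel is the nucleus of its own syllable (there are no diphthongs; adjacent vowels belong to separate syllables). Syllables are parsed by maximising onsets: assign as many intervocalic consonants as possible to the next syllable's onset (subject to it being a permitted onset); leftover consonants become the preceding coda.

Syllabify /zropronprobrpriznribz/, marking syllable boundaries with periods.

zro.pron.probr.prizn.ribz

Vowels present: o, o, o, i, i; each is a nucleus, giving 5 syllables.
V1 /o/ – V2 /o/: cluster /pr/ — /pr/ is itself a permitted onset, so the whole cluster goes right; preceding coda = ∅.
V2 /o/ – V3 /o/: /npr/; trying suffixes from longest down, /pr/ is the first permitted one, so coda /n/ | onset /pr/.
V3 /o/ – V4 /i/: /brpr/ splits as /br/ + /pr/ (/pr/ is the longest suffix that is a licit onset).
V4 /i/ – V5 /i/: /znr/ splits as /zn/ + /r/ (/r/ is the longest suffix that is a licit onset).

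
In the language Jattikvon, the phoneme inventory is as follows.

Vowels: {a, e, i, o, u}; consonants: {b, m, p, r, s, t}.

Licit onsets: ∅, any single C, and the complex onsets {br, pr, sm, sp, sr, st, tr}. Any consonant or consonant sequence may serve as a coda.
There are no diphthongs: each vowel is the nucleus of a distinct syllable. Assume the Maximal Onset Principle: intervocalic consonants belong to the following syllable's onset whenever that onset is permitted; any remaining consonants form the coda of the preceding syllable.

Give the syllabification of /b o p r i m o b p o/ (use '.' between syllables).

bo.pri.mob.po

Vowels present: o, i, o, o; each is a nucleus, giving 4 syllables.
Between /o/ (V1) and /i/ (V2): /pr/ — entire cluster is a permitted onset → onset /pr/, coda ∅.
Between /i/ (V2) and /o/ (V3): /m/ → onset of the next syllable (single consonants are always licit onsets).
Between /o/ (V3) and /o/ (V4): /bp/ splits as /b/ + /p/ (/p/ is the longest suffix that is a licit onset).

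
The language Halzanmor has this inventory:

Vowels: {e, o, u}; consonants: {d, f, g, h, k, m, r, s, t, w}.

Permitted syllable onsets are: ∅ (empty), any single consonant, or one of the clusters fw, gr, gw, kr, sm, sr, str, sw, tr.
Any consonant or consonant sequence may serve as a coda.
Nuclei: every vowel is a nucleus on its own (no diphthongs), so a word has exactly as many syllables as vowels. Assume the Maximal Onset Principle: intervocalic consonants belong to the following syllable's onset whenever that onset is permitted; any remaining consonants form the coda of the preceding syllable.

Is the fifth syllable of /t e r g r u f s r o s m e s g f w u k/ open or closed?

Nuclei (vowels): e, u, o, e, u → 5 syllables.
/e…u/ gap (V1→V2): cluster /rgr/ — the longest permitted-onset suffix is /gr/; onset = /gr/, preceding coda = /r/.
/u…o/ gap (V2→V3): /fsr/ — longest licit onset from the right is /sr/, leaving /f/ as coda.
/o…e/ gap (V3→V4): /sm/ is a licit onset in full, so it all attaches to the next syllable.
/e…u/ gap (V4→V5): /sgfw/ splits as /sg/ + /fw/ (/fw/ is the longest suffix that is a licit onset).
Syllabification: ter.gruf.sro.smesg.fwuk.
Syllable 5 is /fwuk/ with coda /k/, so it is closed.

closed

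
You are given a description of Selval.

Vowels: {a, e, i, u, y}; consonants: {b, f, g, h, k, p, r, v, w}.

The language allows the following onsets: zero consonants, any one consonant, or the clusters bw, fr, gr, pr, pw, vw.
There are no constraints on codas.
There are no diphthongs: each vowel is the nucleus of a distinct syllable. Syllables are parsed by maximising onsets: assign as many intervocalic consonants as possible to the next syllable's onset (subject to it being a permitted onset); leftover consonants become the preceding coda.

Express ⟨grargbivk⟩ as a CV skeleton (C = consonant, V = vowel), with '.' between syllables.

CCVCC.CVCC

The vowels are a, i — 2 nuclei, so 2 syllables.
V1 /a/ – V2 /i/: cluster /rgb/ — the longest permitted-onset suffix is /b/; onset = /b/, preceding coda = /rg/.
Putting it together: grarg.bivk.
Mapping each syllable to C/V: /grarg/ → CCVCC, /bivk/ → CVCC.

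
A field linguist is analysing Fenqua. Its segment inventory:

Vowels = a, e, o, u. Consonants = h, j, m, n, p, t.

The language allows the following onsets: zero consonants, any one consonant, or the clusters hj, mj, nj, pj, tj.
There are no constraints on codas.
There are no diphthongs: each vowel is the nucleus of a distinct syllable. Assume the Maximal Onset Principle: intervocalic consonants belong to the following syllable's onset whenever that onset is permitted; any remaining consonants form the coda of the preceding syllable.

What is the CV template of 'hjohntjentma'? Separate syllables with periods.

Nuclei (vowels): o, e, a → 3 syllables.
Between /o/ (V1) and /e/ (V2): cluster /hntj/ — the longest permitted-onset suffix is /tj/; onset = /tj/, preceding coda = /hn/.
Between /e/ (V2) and /a/ (V3): /ntm/ — longest licit onset from the right is /m/, leaving /nt/ as coda.
Result: hjohn.tjent.ma.
Mapping each syllable to C/V: /hjohn/ → CCVCC, /tjent/ → CCVCC, /ma/ → CV.

CCVCC.CCVCC.CV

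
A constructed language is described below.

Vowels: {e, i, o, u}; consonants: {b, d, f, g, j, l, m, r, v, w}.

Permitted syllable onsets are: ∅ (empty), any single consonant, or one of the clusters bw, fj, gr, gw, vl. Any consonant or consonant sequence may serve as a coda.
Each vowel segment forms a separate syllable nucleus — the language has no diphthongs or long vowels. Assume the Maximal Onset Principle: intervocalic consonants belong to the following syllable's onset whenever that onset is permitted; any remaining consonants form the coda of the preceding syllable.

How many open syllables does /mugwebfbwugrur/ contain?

The vowels are u, e, u, u — 4 nuclei, so 4 syllables.
σ1/σ2 boundary: /gw/ is a licit onset in full, so it all attaches to the next syllable.
σ2/σ3 boundary: /bfbw/; trying suffixes from longest down, /bw/ is the first permitted one, so coda /bf/ | onset /bw/.
σ3/σ4 boundary: /gr/ — entire cluster is a permitted onset → onset /gr/, coda ∅.
So the parse is mu.gwebf.bwu.grur.
Classifying each syllable: /mu/ (open), /gwebf/ (closed), /bwu/ (open), /grur/ (closed).
Open syllables: 2.

2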